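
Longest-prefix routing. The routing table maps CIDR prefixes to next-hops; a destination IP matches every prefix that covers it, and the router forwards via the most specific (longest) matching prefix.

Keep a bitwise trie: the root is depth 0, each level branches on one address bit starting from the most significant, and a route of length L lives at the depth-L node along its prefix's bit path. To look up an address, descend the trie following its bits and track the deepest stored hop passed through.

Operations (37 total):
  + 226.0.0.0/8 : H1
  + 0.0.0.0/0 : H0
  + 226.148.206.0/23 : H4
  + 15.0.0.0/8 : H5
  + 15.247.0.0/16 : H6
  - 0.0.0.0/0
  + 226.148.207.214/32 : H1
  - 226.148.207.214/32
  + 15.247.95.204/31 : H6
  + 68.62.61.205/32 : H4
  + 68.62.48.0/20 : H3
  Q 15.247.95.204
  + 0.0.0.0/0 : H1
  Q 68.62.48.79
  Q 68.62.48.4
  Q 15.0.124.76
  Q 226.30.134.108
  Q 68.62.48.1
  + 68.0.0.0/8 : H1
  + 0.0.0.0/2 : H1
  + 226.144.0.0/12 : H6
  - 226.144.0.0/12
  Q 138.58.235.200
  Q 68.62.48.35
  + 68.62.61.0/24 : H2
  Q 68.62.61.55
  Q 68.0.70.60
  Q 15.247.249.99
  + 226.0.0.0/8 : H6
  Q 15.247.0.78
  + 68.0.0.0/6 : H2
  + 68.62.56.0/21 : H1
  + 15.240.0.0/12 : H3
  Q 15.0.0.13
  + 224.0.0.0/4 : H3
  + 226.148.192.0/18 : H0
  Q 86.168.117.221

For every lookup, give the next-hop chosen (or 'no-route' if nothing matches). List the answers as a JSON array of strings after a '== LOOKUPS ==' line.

Process each operation:
  add 226.0.0.0/8 -> H1 at depth 8
  add 0.0.0.0/0 -> H0 at depth 0
  add 226.148.206.0/23 -> H4 at depth 23
  add 15.0.0.0/8 -> H5 at depth 8
  add 15.247.0.0/16 -> H6 at depth 16
  del 0.0.0.0/0 (clear depth 0)
  add 226.148.207.214/32 -> H1 at depth 32
  del 226.148.207.214/32 (clear depth 32)
  add 15.247.95.204/31 -> H6 at depth 31
  add 68.62.61.205/32 -> H4 at depth 32
  add 68.62.48.0/20 -> H3 at depth 20
  Q 15.247.95.204: descend 0000111111110111010111111100110 ; hops seen [H5,H6,H6] ; pick H6
  add 0.0.0.0/0 -> H1 at depth 0
  Q 68.62.48.79: descend 01000100001111100011 ; hops seen [H1,H3] ; pick H3
  Q 68.62.48.4: descend 01000100001111100011 ; hops seen [H1,H3] ; pick H3
  Q 15.0.124.76: descend 00001111 ; hops seen [H1,H5] ; pick H5
  Q 226.30.134.108: descend 11100010 ; hops seen [H1,H1] ; pick H1
  Q 68.62.48.1: descend 01000100001111100011 ; hops seen [H1,H3] ; pick H3
  add 68.0.0.0/8 -> H1 at depth 8
  add 0.0.0.0/2 -> H1 at depth 2
  add 226.144.0.0/12 -> H6 at depth 12
  del 226.144.0.0/12 (clear depth 12)
  Q 138.58.235.200: descend 1 ; hops seen [H1] ; pick H1
  Q 68.62.48.35: descend 01000100001111100011 ; hops seen [H1,H1,H3] ; pick H3
  add 68.62.61.0/24 -> H2 at depth 24
  Q 68.62.61.55: descend 010001000011111000111101 ; hops seen [H1,H1,H3,H2] ; pick H2
  Q 68.0.70.60: descend 0100010000 ; hops seen [H1,H1] ; pick H1
  Q 15.247.249.99: descend 0000111111110111 ; hops seen [H1,H1,H5,H6] ; pick H6
  add 226.0.0.0/8 -> H6 at depth 8
  Q 15.247.0.78: descend 00001111111101110 ; hops seen [H1,H1,H5,H6] ; pick H6
  add 68.0.0.0/6 -> H2 at depth 6
  add 68.62.56.0/21 -> H1 at depth 21
  add 15.240.0.0/12 -> H3 at depth 12
  Q 15.0.0.13: descend 00001111 ; hops seen [H1,H1,H5] ; pick H5
  add 224.0.0.0/4 -> H3 at depth 4
  add 226.148.192.0/18 -> H0 at depth 18
  Q 86.168.117.221: descend 010 ; hops seen [H1] ; pick H1

== LOOKUPS ==
["H6","H3","H3","H5","H1","H3","H1","H3","H2","H1","H6","H6","H5","H1"]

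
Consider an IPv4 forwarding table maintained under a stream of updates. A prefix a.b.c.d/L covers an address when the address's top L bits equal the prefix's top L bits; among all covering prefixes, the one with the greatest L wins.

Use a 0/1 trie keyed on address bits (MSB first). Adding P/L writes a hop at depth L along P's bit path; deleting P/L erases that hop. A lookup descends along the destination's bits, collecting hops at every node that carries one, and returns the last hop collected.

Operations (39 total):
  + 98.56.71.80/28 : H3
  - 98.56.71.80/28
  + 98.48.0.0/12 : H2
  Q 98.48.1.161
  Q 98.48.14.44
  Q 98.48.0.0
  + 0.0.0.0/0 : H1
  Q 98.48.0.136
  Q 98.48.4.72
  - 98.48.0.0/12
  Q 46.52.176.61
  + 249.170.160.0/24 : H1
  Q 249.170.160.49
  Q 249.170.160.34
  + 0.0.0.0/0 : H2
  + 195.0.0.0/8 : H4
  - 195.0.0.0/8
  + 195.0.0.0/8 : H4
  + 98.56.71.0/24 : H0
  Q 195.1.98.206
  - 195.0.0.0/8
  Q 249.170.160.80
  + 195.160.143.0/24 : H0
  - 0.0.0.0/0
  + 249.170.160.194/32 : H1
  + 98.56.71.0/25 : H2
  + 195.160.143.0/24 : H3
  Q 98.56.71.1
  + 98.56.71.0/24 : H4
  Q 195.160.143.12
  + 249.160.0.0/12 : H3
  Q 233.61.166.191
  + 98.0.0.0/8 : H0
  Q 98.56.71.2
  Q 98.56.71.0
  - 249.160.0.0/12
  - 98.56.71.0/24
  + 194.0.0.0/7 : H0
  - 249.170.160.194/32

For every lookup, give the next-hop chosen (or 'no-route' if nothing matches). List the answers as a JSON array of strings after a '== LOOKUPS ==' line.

Trace:
  add 98.56.71.80/28 -> H3 at depth 28
  - 98.56.71.80/28 clear@28
  add 98.48.0.0/12 -> H2 at depth 12
  ? 98.48.1.161  path d0:-→d1:-→d2:-→d3:-→d4:-→d5:-→d6:-→d7:-→d8:-→d9:-→d10:-→d11:-→d12:H2  best=H2
  ? 98.48.14.44  path d0:-→d1:-→d2:-→d3:-→d4:-→d5:-→d6:-→d7:-→d8:-→d9:-→d10:-→d11:-→d12:H2  best=H2
  ? 98.48.0.0  path d0:-→d1:-→d2:-→d3:-→d4:-→d5:-→d6:-→d7:-→d8:-→d9:-→d10:-→d11:-→d12:H2  best=H2
  add 0.0.0.0/0 -> H1 at depth 0
  ? 98.48.0.136  path d0:H1→d1:-→d2:-→d3:-→d4:-→d5:-→d6:-→d7:-→d8:-→d9:-→d10:-→d11:-→d12:H2  best=H2
  ? 98.48.4.72  path d0:H1→d1:-→d2:-→d3:-→d4:-→d5:-→d6:-→d7:-→d8:-→d9:-→d10:-→d11:-→d12:H2  best=H2
  - 98.48.0.0/12 clear@12
  ? 46.52.176.61  path d0:H1→d1:-  best=H1
  add 249.170.160.0/24 -> H1 at depth 24
  ? 249.170.160.49  path d0:H1→d1:-→d2:-→d3:-→d4:-→d5:-→d6:-→d7:-→d8:-→d9:-→d10:-→d11:-→d12:-→d13:-→d14:-→d15:-→d16:-→d17:-→d18:-→d19:-→d20:-→d21:-→d22:-→d23:-→d24:H1  best=H1
  ? 249.170.160.34  path d0:H1→d1:-→d2:-→d3:-→d4:-→d5:-→d6:-→d7:-→d8:-→d9:-→d10:-→d11:-→d12:-→d13:-→d14:-→d15:-→d16:-→d17:-→d18:-→d19:-→d20:-→d21:-→d22:-→d23:-→d24:H1  best=H1
  add 0.0.0.0/0 -> H2 at depth 0
  add 195.0.0.0/8 -> H4 at depth 8
  - 195.0.0.0/8 clear@8
  add 195.0.0.0/8 -> H4 at depth 8
  add 98.56.71.0/24 -> H0 at depth 24
  ? 195.1.98.206  path d0:H2→d1:-→d2:-→d3:-→d4:-→d5:-→d6:-→d7:-→d8:H4  best=H4
  - 195.0.0.0/8 clear@8
  ? 249.170.160.80  path d0:H2→d1:-→d2:-→d3:-→d4:-→d5:-→d6:-→d7:-→d8:-→d9:-→d10:-→d11:-→d12:-→d13:-→d14:-→d15:-→d16:-→d17:-→d18:-→d19:-→d20:-→d21:-→d22:-→d23:-→d24:H1  best=H1
  add 195.160.143.0/24 -> H0 at depth 24
  - 0.0.0.0/0 clear@0
  add 249.170.160.194/32 -> H1 at depth 32
  add 98.56.71.0/25 -> H2 at depth 25
  add 195.160.143.0/24 -> H3 at depth 24
  ? 98.56.71.1  path d0:-→d1:-→d2:-→d3:-→d4:-→d5:-→d6:-→d7:-→d8:-→d9:-→d10:-→d11:-→d12:-→d13:-→d14:-→d15:-→d16:-→d17:-→d18:-→d19:-→d20:-→d21:-→d22:-→d23:-→d24:H0→d25:H2  best=H2
  add 98.56.71.0/24 -> H4 at depth 24
  ? 195.160.143.12  path d0:-→d1:-→d2:-→d3:-→d4:-→d5:-→d6:-→d7:-→d8:-→d9:-→d10:-→d11:-→d12:-→d13:-→d14:-→d15:-→d16:-→d17:-→d18:-→d19:-→d20:-→d21:-→d22:-→d23:-→d24:H3  best=H3
  add 249.160.0.0/12 -> H3 at depth 12
  ? 233.61.166.191  path d0:-→d1:-→d2:-→d3:-  best=no-route
  add 98.0.0.0/8 -> H0 at depth 8
  ? 98.56.71.2  path d0:-→d1:-→d2:-→d3:-→d4:-→d5:-→d6:-→d7:-→d8:H0→d9:-→d10:-→d11:-→d12:-→d13:-→d14:-→d15:-→d16:-→d17:-→d18:-→d19:-→d20:-→d21:-→d22:-→d23:-→d24:H4→d25:H2  best=H2
  ? 98.56.71.0  path d0:-→d1:-→d2:-→d3:-→d4:-→d5:-→d6:-→d7:-→d8:H0→d9:-→d10:-→d11:-→d12:-→d13:-→d14:-→d15:-→d16:-→d17:-→d18:-→d19:-→d20:-→d21:-→d22:-→d23:-→d24:H4→d25:H2  best=H2
  - 249.160.0.0/12 clear@12
  - 98.56.71.0/24 clear@24
  add 194.0.0.0/7 -> H0 at depth 7
  - 249.170.160.194/32 clear@32

== LOOKUPS ==
["H2","H2","H2","H2","H2","H1","H1","H1","H4","H1","H2","H3","no-route","H2","H2"]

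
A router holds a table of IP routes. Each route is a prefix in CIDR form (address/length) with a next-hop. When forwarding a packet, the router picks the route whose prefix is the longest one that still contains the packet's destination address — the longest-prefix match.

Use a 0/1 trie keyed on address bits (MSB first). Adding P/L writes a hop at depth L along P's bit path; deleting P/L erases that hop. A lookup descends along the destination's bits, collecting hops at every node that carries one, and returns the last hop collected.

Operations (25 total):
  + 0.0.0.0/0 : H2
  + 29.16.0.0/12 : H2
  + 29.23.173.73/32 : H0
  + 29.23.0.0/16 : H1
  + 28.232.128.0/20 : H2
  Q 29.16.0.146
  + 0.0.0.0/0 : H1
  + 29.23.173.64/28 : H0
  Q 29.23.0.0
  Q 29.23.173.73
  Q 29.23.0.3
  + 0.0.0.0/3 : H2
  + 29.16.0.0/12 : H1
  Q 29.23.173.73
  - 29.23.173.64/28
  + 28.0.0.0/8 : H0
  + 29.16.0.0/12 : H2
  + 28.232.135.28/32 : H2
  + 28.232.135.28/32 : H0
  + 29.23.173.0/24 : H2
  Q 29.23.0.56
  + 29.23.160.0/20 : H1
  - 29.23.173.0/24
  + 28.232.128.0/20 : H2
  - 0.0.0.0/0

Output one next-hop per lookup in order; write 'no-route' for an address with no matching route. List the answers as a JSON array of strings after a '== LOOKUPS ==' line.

Apply in order:
  add 0.0.0.0/0 -> H2 at depth 0
  add 29.16.0.0/12 -> H2 at depth 12
  add 29.23.173.73/32 -> H0 at depth 32
  add 29.23.0.0/16 -> H1 at depth 16
  add 28.232.128.0/20 -> H2 at depth 20
  lookup 29.16.0.146: bits 0001110100010 walk d0:H2→d1:-→d2:-→d3:-→d4:-→d5:-→d6:-→d7:-→d8:-→d9:-→d10:-→d11:-→d12:H2→d13:- -> H2
  add 0.0.0.0/0 -> H1 at depth 0
  add 29.23.173.64/28 -> H0 at depth 28
  lookup 29.23.0.0: bits 0001110100010111 walk d0:H1→d1:-→d2:-→d3:-→d4:-→d5:-→d6:-→d7:-→d8:-→d9:-→d10:-→d11:-→d12:H2→d13:-→d14:-→d15:-→d16:H1 -> H1
  lookup 29.23.173.73: bits 00011101000101111010110101001001 walk d0:H1→d1:-→d2:-→d3:-→d4:-→d5:-→d6:-→d7:-→d8:-→d9:-→d10:-→d11:-→d12:H2→d13:-→d14:-→d15:-→d16:H1→d17:-→d18:-→d19:-→d20:-→d21:-→d22:-→d23:-→d24:-→d25:-→d26:-→d27:-→d28:H0→d29:-→d30:-→d31:-→d32:H0 -> H0
  lookup 29.23.0.3: bits 0001110100010111 walk d0:H1→d1:-→d2:-→d3:-→d4:-→d5:-→d6:-→d7:-→d8:-→d9:-→d10:-→d11:-→d12:H2→d13:-→d14:-→d15:-→d16:H1 -> H1
  add 0.0.0.0/3 -> H2 at depth 3
  add 29.16.0.0/12 -> H1 at depth 12
  lookup 29.23.173.73: bits 00011101000101111010110101001001 walk d0:H1→d1:-→d2:-→d3:H2→d4:-→d5:-→d6:-→d7:-→d8:-→d9:-→d10:-→d11:-→d12:H1→d13:-→d14:-→d15:-→d16:H1→d17:-→d18:-→d19:-→d20:-→d21:-→d22:-→d23:-→d24:-→d25:-→d26:-→d27:-→d28:H0→d29:-→d30:-→d31:-→d32:H0 -> H0
  - 29.23.173.64/28 clear@28
  add 28.0.0.0/8 -> H0 at depth 8
  add 29.16.0.0/12 -> H2 at depth 12
  add 28.232.135.28/32 -> H2 at depth 32
  add 28.232.135.28/32 -> H0 at depth 32
  add 29.23.173.0/24 -> H2 at depth 24
  lookup 29.23.0.56: bits 0001110100010111 walk d0:H1→d1:-→d2:-→d3:H2→d4:-→d5:-→d6:-→d7:-→d8:-→d9:-→d10:-→d11:-→d12:H2→d13:-→d14:-→d15:-→d16:H1 -> H1
  add 29.23.160.0/20 -> H1 at depth 20
  - 29.23.173.0/24 clear@24
  add 28.232.128.0/20 -> H2 at depth 20
  - 0.0.0.0/0 clear@0

== LOOKUPS ==
["H2","H1","H0","H1","H0","H1"]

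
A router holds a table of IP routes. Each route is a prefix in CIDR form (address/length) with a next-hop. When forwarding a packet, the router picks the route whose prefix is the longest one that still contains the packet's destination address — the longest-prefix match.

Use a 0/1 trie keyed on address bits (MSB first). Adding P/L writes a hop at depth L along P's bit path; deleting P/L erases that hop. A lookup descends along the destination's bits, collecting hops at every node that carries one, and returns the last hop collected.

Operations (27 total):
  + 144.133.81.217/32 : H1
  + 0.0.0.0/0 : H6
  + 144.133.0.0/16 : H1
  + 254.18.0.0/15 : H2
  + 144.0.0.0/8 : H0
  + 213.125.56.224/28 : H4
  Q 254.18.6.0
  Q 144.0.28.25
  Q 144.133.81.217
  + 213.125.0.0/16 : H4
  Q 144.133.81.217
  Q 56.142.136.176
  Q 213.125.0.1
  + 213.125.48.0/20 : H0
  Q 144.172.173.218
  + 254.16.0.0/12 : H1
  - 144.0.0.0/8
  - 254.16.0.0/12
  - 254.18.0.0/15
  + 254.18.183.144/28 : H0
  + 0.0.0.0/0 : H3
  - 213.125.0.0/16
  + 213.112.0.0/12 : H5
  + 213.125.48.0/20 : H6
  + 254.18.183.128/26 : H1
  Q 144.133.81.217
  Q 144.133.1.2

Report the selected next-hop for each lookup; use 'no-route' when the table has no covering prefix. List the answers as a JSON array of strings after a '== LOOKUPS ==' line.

Apply in order:
  add 144.133.81.217/32 -> H1 at depth 32
  add 0.0.0.0/0 -> H6 at depth 0
  add 144.133.0.0/16 -> H1 at depth 16
  add 254.18.0.0/15 -> H2 at depth 15
  add 144.0.0.0/8 -> H0 at depth 8
  add 213.125.56.224/28 -> H4 at depth 28
  ? 254.18.6.0  path d0:H6→d1:-→d2:-→d3:-→d4:-→d5:-→d6:-→d7:-→d8:-→d9:-→d10:-→d11:-→d12:-→d13:-→d14:-→d15:H2  best=H2
  ? 144.0.28.25  path d0:H6→d1:-→d2:-→d3:-→d4:-→d5:-→d6:-→d7:-→d8:H0  best=H0
  ? 144.133.81.217  path d0:H6→d1:-→d2:-→d3:-→d4:-→d5:-→d6:-→d7:-→d8:H0→d9:-→d10:-→d11:-→d12:-→d13:-→d14:-→d15:-→d16:H1→d17:-→d18:-→d19:-→d20:-→d21:-→d22:-→d23:-→d24:-→d25:-→d26:-→d27:-→d28:-→d29:-→d30:-→d31:-→d32:H1  best=H1
  add 213.125.0.0/16 -> H4 at depth 16
  ? 144.133.81.217  path d0:H6→d1:-→d2:-→d3:-→d4:-→d5:-→d6:-→d7:-→d8:H0→d9:-→d10:-→d11:-→d12:-→d13:-→d14:-→d15:-→d16:H1→d17:-→d18:-→d19:-→d20:-→d21:-→d22:-→d23:-→d24:-→d25:-→d26:-→d27:-→d28:-→d29:-→d30:-→d31:-→d32:H1  best=H1
  ? 56.142.136.176  path d0:H6  best=H6
  ? 213.125.0.1  path d0:H6→d1:-→d2:-→d3:-→d4:-→d5:-→d6:-→d7:-→d8:-→d9:-→d10:-→d11:-→d12:-→d13:-→d14:-→d15:-→d16:H4→d17:-→d18:-  best=H4
  add 213.125.48.0/20 -> H0 at depth 20
  ? 144.172.173.218  path d0:H6→d1:-→d2:-→d3:-→d4:-→d5:-→d6:-→d7:-→d8:H0→d9:-→d10:-  best=H0
  add 254.16.0.0/12 -> H1 at depth 12
  - 144.0.0.0/8 clear@8
  - 254.16.0.0/12 clear@12
  - 254.18.0.0/15 clear@15
  add 254.18.183.144/28 -> H0 at depth 28
  add 0.0.0.0/0 -> H3 at depth 0
  - 213.125.0.0/16 clear@16
  add 213.112.0.0/12 -> H5 at depth 12
  add 213.125.48.0/20 -> H6 at depth 20
  add 254.18.183.128/26 -> H1 at depth 26
  ? 144.133.81.217  path d0:H3→d1:-→d2:-→d3:-→d4:-→d5:-→d6:-→d7:-→d8:-→d9:-→d10:-→d11:-→d12:-→d13:-→d14:-→d15:-→d16:H1→d17:-→d18:-→d19:-→d20:-→d21:-→d22:-→d23:-→d24:-→d25:-→d26:-→d27:-→d28:-→d29:-→d30:-→d31:-→d32:H1  best=H1
  ? 144.133.1.2  path d0:H3→d1:-→d2:-→d3:-→d4:-→d5:-→d6:-→d7:-→d8:-→d9:-→d10:-→d11:-→d12:-→d13:-→d14:-→d15:-→d16:H1→d17:-  best=H1

== LOOKUPS ==
["H2","H0","H1","H1","H6","H4","H0","H1","H1"]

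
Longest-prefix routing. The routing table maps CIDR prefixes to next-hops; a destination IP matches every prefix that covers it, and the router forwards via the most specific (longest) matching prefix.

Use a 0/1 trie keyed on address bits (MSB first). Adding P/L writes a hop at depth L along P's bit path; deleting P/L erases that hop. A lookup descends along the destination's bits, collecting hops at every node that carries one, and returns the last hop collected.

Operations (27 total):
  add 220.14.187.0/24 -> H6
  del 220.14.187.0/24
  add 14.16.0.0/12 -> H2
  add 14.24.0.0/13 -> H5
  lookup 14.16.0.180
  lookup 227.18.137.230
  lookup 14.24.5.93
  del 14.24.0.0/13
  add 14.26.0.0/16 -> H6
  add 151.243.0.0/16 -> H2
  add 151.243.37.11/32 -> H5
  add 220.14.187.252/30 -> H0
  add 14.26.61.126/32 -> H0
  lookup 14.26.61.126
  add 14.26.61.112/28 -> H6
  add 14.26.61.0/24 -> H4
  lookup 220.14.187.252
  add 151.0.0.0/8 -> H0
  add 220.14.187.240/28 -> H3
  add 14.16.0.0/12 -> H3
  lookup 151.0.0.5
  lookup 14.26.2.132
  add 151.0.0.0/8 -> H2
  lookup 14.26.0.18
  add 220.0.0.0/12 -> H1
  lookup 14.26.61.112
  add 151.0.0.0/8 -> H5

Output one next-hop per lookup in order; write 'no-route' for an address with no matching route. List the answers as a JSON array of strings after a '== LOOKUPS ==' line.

Trace:
  add 220.14.187.0/24 -> H6 at depth 24
  - 220.14.187.0/24 clear@24
  add 14.16.0.0/12 -> H2 at depth 12
  add 14.24.0.0/13 -> H5 at depth 13
  ? 14.16.0.180  path d0:-→d1:-→d2:-→d3:-→d4:-→d5:-→d6:-→d7:-→d8:-→d9:-→d10:-→d11:-→d12:H2  best=H2
  ? 227.18.137.230  path d0:-→d1:-→d2:-  best=no-route
  ? 14.24.5.93  path d0:-→d1:-→d2:-→d3:-→d4:-→d5:-→d6:-→d7:-→d8:-→d9:-→d10:-→d11:-→d12:H2→d13:H5  best=H5
  - 14.24.0.0/13 clear@13
  add 14.26.0.0/16 -> H6 at depth 16
  add 151.243.0.0/16 -> H2 at depth 16
  add 151.243.37.11/32 -> H5 at depth 32
  add 220.14.187.252/30 -> H0 at depth 30
  add 14.26.61.126/32 -> H0 at depth 32
  ? 14.26.61.126  path d0:-→d1:-→d2:-→d3:-→d4:-→d5:-→d6:-→d7:-→d8:-→d9:-→d10:-→d11:-→d12:H2→d13:-→d14:-→d15:-→d16:H6→d17:-→d18:-→d19:-→d20:-→d21:-→d22:-→d23:-→d24:-→d25:-→d26:-→d27:-→d28:-→d29:-→d30:-→d31:-→d32:H0  best=H0
  add 14.26.61.112/28 -> H6 at depth 28
  add 14.26.61.0/24 -> H4 at depth 24
  ? 220.14.187.252  path d0:-→d1:-→d2:-→d3:-→d4:-→d5:-→d6:-→d7:-→d8:-→d9:-→d10:-→d11:-→d12:-→d13:-→d14:-→d15:-→d16:-→d17:-→d18:-→d19:-→d20:-→d21:-→d22:-→d23:-→d24:-→d25:-→d26:-→d27:-→d28:-→d29:-→d30:H0  best=H0
  add 151.0.0.0/8 -> H0 at depth 8
  add 220.14.187.240/28 -> H3 at depth 28
  add 14.16.0.0/12 -> H3 at depth 12
  ? 151.0.0.5  path d0:-→d1:-→d2:-→d3:-→d4:-→d5:-→d6:-→d7:-→d8:H0  best=H0
  ? 14.26.2.132  path d0:-→d1:-→d2:-→d3:-→d4:-→d5:-→d6:-→d7:-→d8:-→d9:-→d10:-→d11:-→d12:H3→d13:-→d14:-→d15:-→d16:H6→d17:-→d18:-  best=H6
  add 151.0.0.0/8 -> H2 at depth 8
  ? 14.26.0.18  path d0:-→d1:-→d2:-→d3:-→d4:-→d5:-→d6:-→d7:-→d8:-→d9:-→d10:-→d11:-→d12:H3→d13:-→d14:-→d15:-→d16:H6→d17:-→d18:-  best=H6
  add 220.0.0.0/12 -> H1 at depth 12
  ? 14.26.61.112  path d0:-→d1:-→d2:-→d3:-→d4:-→d5:-→d6:-→d7:-→d8:-→d9:-→d10:-→d11:-→d12:H3→d13:-→d14:-→d15:-→d16:H6→d17:-→d18:-→d19:-→d20:-→d21:-→d22:-→d23:-→d24:H4→d25:-→d26:-→d27:-→d28:H6  best=H6
  add 151.0.0.0/8 -> H5 at depth 8

== LOOKUPS ==
["H2","no-route","H5","H0","H0","H0","H6","H6","H6"]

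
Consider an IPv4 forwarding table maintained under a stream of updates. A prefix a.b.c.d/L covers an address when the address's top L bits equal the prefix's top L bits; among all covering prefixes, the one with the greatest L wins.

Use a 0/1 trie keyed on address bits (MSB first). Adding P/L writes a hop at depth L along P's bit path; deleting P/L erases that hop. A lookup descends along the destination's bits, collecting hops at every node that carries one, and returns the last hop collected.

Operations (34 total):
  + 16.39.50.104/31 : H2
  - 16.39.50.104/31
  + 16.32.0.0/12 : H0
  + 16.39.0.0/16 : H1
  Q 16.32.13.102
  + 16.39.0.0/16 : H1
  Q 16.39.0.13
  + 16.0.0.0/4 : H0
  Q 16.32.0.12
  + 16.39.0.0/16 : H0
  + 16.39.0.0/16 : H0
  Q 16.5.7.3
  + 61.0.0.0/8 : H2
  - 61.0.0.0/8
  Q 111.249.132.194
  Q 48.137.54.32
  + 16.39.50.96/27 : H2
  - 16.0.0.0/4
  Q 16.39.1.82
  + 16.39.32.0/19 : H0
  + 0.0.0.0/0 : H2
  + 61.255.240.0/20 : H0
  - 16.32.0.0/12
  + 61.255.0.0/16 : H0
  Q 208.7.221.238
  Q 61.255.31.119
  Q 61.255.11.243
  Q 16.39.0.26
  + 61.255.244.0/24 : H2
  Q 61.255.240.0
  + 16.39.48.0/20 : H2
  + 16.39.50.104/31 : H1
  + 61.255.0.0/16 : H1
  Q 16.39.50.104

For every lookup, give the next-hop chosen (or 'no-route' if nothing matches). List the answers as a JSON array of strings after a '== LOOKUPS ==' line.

Process each operation:
  + 16.39.50.104/31 (H2) depth=31
  del 16.39.50.104/31 (clear depth 31)
  + 16.32.0.0/12 (H0) depth=12
  + 16.39.0.0/16 (H1) depth=16
  Q 16.32.13.102: descend 0001000000100 ; hops seen [H0] ; pick H0
  + 16.39.0.0/16 (H1) depth=16
  Q 16.39.0.13: descend 000100000010011100 ; hops seen [H0,H1] ; pick H1
  + 16.0.0.0/4 (H0) depth=4
  Q 16.32.0.12: descend 0001000000100 ; hops seen [H0,H0] ; pick H0
  + 16.39.0.0/16 (H0) depth=16
  + 16.39.0.0/16 (H0) depth=16
  Q 16.5.7.3: descend 0001000000 ; hops seen [H0] ; pick H0
  + 61.0.0.0/8 (H2) depth=8
  del 61.0.0.0/8 (clear depth 8)
  Q 111.249.132.194: descend 0 ; hops seen [∅] ; pick no-route
  Q 48.137.54.32: descend 0011 ; hops seen [∅] ; pick no-route
  + 16.39.50.96/27 (H2) depth=27
  del 16.0.0.0/4 (clear depth 4)
  Q 16.39.1.82: descend 000100000010011100 ; hops seen [H0,H0] ; pick H0
  + 16.39.32.0/19 (H0) depth=19
  + 0.0.0.0/0 (H2) depth=0
  + 61.255.240.0/20 (H0) depth=20
  del 16.32.0.0/12 (clear depth 12)
  + 61.255.0.0/16 (H0) depth=16
  Q 208.7.221.238: descend ε ; hops seen [H2] ; pick H2
  Q 61.255.31.119: descend 0011110111111111 ; hops seen [H2,H0] ; pick H0
  Q 61.255.11.243: descend 0011110111111111 ; hops seen [H2,H0] ; pick H0
  Q 16.39.0.26: descend 000100000010011100 ; hops seen [H2,H0] ; pick H0
  + 61.255.244.0/24 (H2) depth=24
  Q 61.255.240.0: descend 001111011111111111110 ; hops seen [H2,H0,H0] ; pick H0
  + 16.39.48.0/20 (H2) depth=20
  + 16.39.50.104/31 (H1) depth=31
  + 61.255.0.0/16 (H1) depth=16
  Q 16.39.50.104: descend 0001000000100111001100100110100 ; hops seen [H2,H0,H0,H2,H2,H1] ; pick H1

== LOOKUPS ==
["H0","H1","H0","H0","no-route","no-route","H0","H2","H0","H0","H0","H0","H1"]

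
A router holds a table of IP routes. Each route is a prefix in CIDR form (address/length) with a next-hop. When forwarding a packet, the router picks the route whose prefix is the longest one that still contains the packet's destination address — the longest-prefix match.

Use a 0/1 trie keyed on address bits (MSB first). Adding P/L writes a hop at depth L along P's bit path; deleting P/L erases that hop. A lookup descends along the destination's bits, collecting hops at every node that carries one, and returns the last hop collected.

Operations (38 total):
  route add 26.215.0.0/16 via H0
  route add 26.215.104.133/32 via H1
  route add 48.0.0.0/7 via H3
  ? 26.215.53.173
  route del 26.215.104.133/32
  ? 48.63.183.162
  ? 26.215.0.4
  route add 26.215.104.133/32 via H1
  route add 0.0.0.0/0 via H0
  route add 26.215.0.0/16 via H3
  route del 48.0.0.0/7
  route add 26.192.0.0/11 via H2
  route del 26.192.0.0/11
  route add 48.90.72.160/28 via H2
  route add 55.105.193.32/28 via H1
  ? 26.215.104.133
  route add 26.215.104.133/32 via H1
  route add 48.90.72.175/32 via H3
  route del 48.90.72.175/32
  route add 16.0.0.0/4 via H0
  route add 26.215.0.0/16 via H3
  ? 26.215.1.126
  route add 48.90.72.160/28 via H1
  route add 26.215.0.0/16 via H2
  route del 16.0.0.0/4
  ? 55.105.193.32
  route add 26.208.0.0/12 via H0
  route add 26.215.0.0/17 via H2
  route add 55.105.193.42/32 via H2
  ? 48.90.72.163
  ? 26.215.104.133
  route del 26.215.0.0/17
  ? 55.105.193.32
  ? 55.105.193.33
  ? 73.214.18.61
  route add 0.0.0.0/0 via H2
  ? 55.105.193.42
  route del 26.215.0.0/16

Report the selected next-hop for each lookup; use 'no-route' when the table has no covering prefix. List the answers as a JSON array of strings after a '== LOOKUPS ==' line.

Apply in order:
  add 26.215.0.0/16 -> H0 at depth 16
  add 26.215.104.133/32 -> H1 at depth 32
  add 48.0.0.0/7 -> H3 at depth 7
  lookup 26.215.53.173: bits 00011010110101110 walk d0:-→d1:-→d2:-→d3:-→d4:-→d5:-→d6:-→d7:-→d8:-→d9:-→d10:-→d11:-→d12:-→d13:-→d14:-→d15:-→d16:H0→d17:- -> H0
  del 26.215.104.133/32 (clear depth 32)
  lookup 48.63.183.162: bits 0011000 walk d0:-→d1:-→d2:-→d3:-→d4:-→d5:-→d6:-→d7:H3 -> H3
  lookup 26.215.0.4: bits 00011010110101110 walk d0:-→d1:-→d2:-→d3:-→d4:-→d5:-→d6:-→d7:-→d8:-→d9:-→d10:-→d11:-→d12:-→d13:-→d14:-→d15:-→d16:H0→d17:- -> H0
  add 26.215.104.133/32 -> H1 at depth 32
  add 0.0.0.0/0 -> H0 at depth 0
  add 26.215.0.0/16 -> H3 at depth 16
  del 48.0.0.0/7 (clear depth 7)
  add 26.192.0.0/11 -> H2 at depth 11
  del 26.192.0.0/11 (clear depth 11)
  add 48.90.72.160/28 -> H2 at depth 28
  add 55.105.193.32/28 -> H1 at depth 28
  lookup 26.215.104.133: bits 00011010110101110110100010000101 walk d0:H0→d1:-→d2:-→d3:-→d4:-→d5:-→d6:-→d7:-→d8:-→d9:-→d10:-→d11:-→d12:-→d13:-→d14:-→d15:-→d16:H3→d17:-→d18:-→d19:-→d20:-→d21:-→d22:-→d23:-→d24:-→d25:-→d26:-→d27:-→d28:-→d29:-→d30:-→d31:-→d32:H1 -> H1
  add 26.215.104.133/32 -> H1 at depth 32
  add 48.90.72.175/32 -> H3 at depth 32
  del 48.90.72.175/32 (clear depth 32)
  add 16.0.0.0/4 -> H0 at depth 4
  add 26.215.0.0/16 -> H3 at depth 16
  lookup 26.215.1.126: bits 00011010110101110 walk d0:H0→d1:-→d2:-→d3:-→d4:H0→d5:-→d6:-→d7:-→d8:-→d9:-→d10:-→d11:-→d12:-→d13:-→d14:-→d15:-→d16:H3→d17:- -> H3
  add 48.90.72.160/28 -> H1 at depth 28
  add 26.215.0.0/16 -> H2 at depth 16
  del 16.0.0.0/4 (clear depth 4)
  lookup 55.105.193.32: bits 0011011101101001110000010010 walk d0:H0→d1:-→d2:-→d3:-→d4:-→d5:-→d6:-→d7:-→d8:-→d9:-→d10:-→d11:-→d12:-→d13:-→d14:-→d15:-→d16:-→d17:-→d18:-→d19:-→d20:-→d21:-→d22:-→d23:-→d24:-→d25:-→d26:-→d27:-→d28:H1 -> H1
  add 26.208.0.0/12 -> H0 at depth 12
  add 26.215.0.0/17 -> H2 at depth 17
  add 55.105.193.42/32 -> H2 at depth 32
  lookup 48.90.72.163: bits 0011000001011010010010001010 walk d0:H0→d1:-→d2:-→d3:-→d4:-→d5:-→d6:-→d7:-→d8:-→d9:-→d10:-→d11:-→d12:-→d13:-→d14:-→d15:-→d16:-→d17:-→d18:-→d19:-→d20:-→d21:-→d22:-→d23:-→d24:-→d25:-→d26:-→d27:-→d28:H1 -> H1
  lookup 26.215.104.133: bits 00011010110101110110100010000101 walk d0:H0→d1:-→d2:-→d3:-→d4:-→d5:-→d6:-→d7:-→d8:-→d9:-→d10:-→d11:-→d12:H0→d13:-→d14:-→d15:-→d16:H2→d17:H2→d18:-→d19:-→d20:-→d21:-→d22:-→d23:-→d24:-→d25:-→d26:-→d27:-→d28:-→d29:-→d30:-→d31:-→d32:H1 -> H1
  del 26.215.0.0/17 (clear depth 17)
  lookup 55.105.193.32: bits 0011011101101001110000010010 walk d0:H0→d1:-→d2:-→d3:-→d4:-→d5:-→d6:-→d7:-→d8:-→d9:-→d10:-→d11:-→d12:-→d13:-→d14:-→d15:-→d16:-→d17:-→d18:-→d19:-→d20:-→d21:-→d22:-→d23:-→d24:-→d25:-→d26:-→d27:-→d28:H1 -> H1
  lookup 55.105.193.33: bits 0011011101101001110000010010 walk d0:H0→d1:-→d2:-→d3:-→d4:-→d5:-→d6:-→d7:-→d8:-→d9:-→d10:-→d11:-→d12:-→d13:-→d14:-→d15:-→d16:-→d17:-→d18:-→d19:-→d20:-→d21:-→d22:-→d23:-→d24:-→d25:-→d26:-→d27:-→d28:H1 -> H1
  lookup 73.214.18.61: bits 0 walk d0:H0→d1:- -> H0
  add 0.0.0.0/0 -> H2 at depth 0
  lookup 55.105.193.42: bits 00110111011010011100000100101010 walk d0:H2→d1:-→d2:-→d3:-→d4:-→d5:-→d6:-→d7:-→d8:-→d9:-→d10:-→d11:-→d12:-→d13:-→d14:-→d15:-→d16:-→d17:-→d18:-→d19:-→d20:-→d21:-→d22:-→d23:-→d24:-→d25:-→d26:-→d27:-→d28:H1→d29:-→d30:-→d31:-→d32:H2 -> H2
  del 26.215.0.0/16 (clear depth 16)

== LOOKUPS ==
["H0","H3","H0","H1","H3","H1","H1","H1","H1","H1","H0","H2"]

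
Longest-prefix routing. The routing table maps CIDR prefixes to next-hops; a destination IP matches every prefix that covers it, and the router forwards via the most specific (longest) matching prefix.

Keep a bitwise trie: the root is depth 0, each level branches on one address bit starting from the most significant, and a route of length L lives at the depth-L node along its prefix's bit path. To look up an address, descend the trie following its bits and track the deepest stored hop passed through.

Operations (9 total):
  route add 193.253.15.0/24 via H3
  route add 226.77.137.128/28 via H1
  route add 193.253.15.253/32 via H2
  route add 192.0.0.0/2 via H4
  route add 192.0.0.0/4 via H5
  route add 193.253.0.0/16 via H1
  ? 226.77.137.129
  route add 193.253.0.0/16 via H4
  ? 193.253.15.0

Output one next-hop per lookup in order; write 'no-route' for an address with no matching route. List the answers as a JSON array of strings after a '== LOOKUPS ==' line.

Apply in order:
  + 193.253.15.0/24 (H3) depth=24
  + 226.77.137.128/28 (H1) depth=28
  + 193.253.15.253/32 (H2) depth=32
  + 192.0.0.0/2 (H4) depth=2
  + 192.0.0.0/4 (H5) depth=4
  + 193.253.0.0/16 (H1) depth=16
  Q 226.77.137.129: descend 1110001001001101100010011000 ; hops seen [H4,H1] ; pick H1
  + 193.253.0.0/16 (H4) depth=16
  Q 193.253.15.0: descend 110000011111110100001111 ; hops seen [H4,H5,H4,H3] ; pick H3

== LOOKUPS ==
["H1","H3"]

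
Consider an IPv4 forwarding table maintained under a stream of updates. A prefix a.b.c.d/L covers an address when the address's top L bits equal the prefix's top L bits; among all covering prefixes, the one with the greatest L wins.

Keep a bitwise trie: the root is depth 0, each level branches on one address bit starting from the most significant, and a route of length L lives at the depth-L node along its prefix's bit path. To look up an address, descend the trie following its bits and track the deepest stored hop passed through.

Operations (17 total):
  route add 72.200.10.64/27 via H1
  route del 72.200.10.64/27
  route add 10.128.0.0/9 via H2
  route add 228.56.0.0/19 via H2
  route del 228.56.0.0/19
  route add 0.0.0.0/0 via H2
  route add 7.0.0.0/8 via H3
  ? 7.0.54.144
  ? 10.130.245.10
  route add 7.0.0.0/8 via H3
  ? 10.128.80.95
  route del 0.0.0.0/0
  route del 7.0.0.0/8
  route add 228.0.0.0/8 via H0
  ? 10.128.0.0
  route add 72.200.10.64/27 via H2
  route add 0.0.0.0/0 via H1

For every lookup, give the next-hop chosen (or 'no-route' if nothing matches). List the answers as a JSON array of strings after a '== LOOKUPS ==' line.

Apply in order:
  + 72.200.10.64/27 (H1) depth=27
  del 72.200.10.64/27 (clear depth 27)
  + 10.128.0.0/9 (H2) depth=9
  + 228.56.0.0/19 (H2) depth=19
  del 228.56.0.0/19 (clear depth 19)
  + 0.0.0.0/0 (H2) depth=0
  + 7.0.0.0/8 (H3) depth=8
  ? 7.0.54.144  path d0:H2→d1:-→d2:-→d3:-→d4:-→d5:-→d6:-→d7:-→d8:H3  best=H3
  ? 10.130.245.10  path d0:H2→d1:-→d2:-→d3:-→d4:-→d5:-→d6:-→d7:-→d8:-→d9:H2  best=H2
  + 7.0.0.0/8 (H3) depth=8
  ? 10.128.80.95  path d0:H2→d1:-→d2:-→d3:-→d4:-→d5:-→d6:-→d7:-→d8:-→d9:H2  best=H2
  del 0.0.0.0/0 (clear depth 0)
  del 7.0.0.0/8 (clear depth 8)
  + 228.0.0.0/8 (H0) depth=8
  ? 10.128.0.0  path d0:-→d1:-→d2:-→d3:-→d4:-→d5:-→d6:-→d7:-→d8:-→d9:H2  best=H2
  + 72.200.10.64/27 (H2) depth=27
  + 0.0.0.0/0 (H1) depth=0

== LOOKUPS ==
["H3","H2","H2","H2"]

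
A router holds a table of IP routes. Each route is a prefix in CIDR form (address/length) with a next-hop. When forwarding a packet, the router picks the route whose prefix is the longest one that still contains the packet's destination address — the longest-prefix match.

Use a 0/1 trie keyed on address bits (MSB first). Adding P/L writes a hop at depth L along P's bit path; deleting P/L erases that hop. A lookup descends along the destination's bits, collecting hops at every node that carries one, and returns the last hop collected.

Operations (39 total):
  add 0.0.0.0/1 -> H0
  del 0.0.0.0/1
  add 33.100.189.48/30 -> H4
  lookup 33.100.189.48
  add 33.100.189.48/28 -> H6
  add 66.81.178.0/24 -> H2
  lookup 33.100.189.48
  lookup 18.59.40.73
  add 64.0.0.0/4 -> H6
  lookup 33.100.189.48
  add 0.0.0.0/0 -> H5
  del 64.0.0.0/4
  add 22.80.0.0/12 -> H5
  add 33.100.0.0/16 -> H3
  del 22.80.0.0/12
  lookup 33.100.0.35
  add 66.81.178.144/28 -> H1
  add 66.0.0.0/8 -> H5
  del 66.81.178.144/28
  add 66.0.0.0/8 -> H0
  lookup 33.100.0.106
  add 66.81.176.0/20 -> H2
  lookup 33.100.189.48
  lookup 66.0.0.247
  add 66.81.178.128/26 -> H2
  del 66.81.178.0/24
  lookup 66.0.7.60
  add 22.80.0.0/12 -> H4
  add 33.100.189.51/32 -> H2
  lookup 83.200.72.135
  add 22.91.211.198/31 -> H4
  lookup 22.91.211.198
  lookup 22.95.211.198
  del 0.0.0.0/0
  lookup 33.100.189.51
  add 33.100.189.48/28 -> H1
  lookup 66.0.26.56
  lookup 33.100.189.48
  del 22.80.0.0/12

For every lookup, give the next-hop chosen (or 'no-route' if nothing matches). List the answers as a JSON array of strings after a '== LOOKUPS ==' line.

Apply in order:
  add 0.0.0.0/1 -> H0 at depth 1
  del 0.0.0.0/1 (clear depth 1)
  add 33.100.189.48/30 -> H4 at depth 30
  lookup 33.100.189.48: bits 001000010110010010111101001100 walk d0:-→d1:-→d2:-→d3:-→d4:-→d5:-→d6:-→d7:-→d8:-→d9:-→d10:-→d11:-→d12:-→d13:-→d14:-→d15:-→d16:-→d17:-→d18:-→d19:-→d20:-→d21:-→d22:-→d23:-→d24:-→d25:-→d26:-→d27:-→d28:-→d29:-→d30:H4 -> H4
  add 33.100.189.48/28 -> H6 at depth 28
  add 66.81.178.0/24 -> H2 at depth 24
  lookup 33.100.189.48: bits 001000010110010010111101001100 walk d0:-→d1:-→d2:-→d3:-→d4:-→d5:-→d6:-→d7:-→d8:-→d9:-→d10:-→d11:-→d12:-→d13:-→d14:-→d15:-→d16:-→d17:-→d18:-→d19:-→d20:-→d21:-→d22:-→d23:-→d24:-→d25:-→d26:-→d27:-→d28:H6→d29:-→d30:H4 -> H4
  lookup 18.59.40.73: bits 00 walk d0:-→d1:-→d2:- -> no-route
  add 64.0.0.0/4 -> H6 at depth 4
  lookup 33.100.189.48: bits 001000010110010010111101001100 walk d0:-→d1:-→d2:-→d3:-→d4:-→d5:-→d6:-→d7:-→d8:-→d9:-→d10:-→d11:-→d12:-→d13:-→d14:-→d15:-→d16:-→d17:-→d18:-→d19:-→d20:-→d21:-→d22:-→d23:-→d24:-→d25:-→d26:-→d27:-→d28:H6→d29:-→d30:H4 -> H4
  add 0.0.0.0/0 -> H5 at depth 0
  del 64.0.0.0/4 (clear depth 4)
  add 22.80.0.0/12 -> H5 at depth 12
  add 33.100.0.0/16 -> H3 at depth 16
  del 22.80.0.0/12 (clear depth 12)
  lookup 33.100.0.35: bits 0010000101100100 walk d0:H5→d1:-→d2:-→d3:-→d4:-→d5:-→d6:-→d7:-→d8:-→d9:-→d10:-→d11:-→d12:-→d13:-→d14:-→d15:-→d16:H3 -> H3
  add 66.81.178.144/28 -> H1 at depth 28
  add 66.0.0.0/8 -> H5 at depth 8
  del 66.81.178.144/28 (clear depth 28)
  add 66.0.0.0/8 -> H0 at depth 8
  lookup 33.100.0.106: bits 0010000101100100 walk d0:H5→d1:-→d2:-→d3:-→d4:-→d5:-→d6:-→d7:-→d8:-→d9:-→d10:-→d11:-→d12:-→d13:-→d14:-→d15:-→d16:H3 -> H3
  add 66.81.176.0/20 -> H2 at depth 20
  lookup 33.100.189.48: bits 001000010110010010111101001100 walk d0:H5→d1:-→d2:-→d3:-→d4:-→d5:-→d6:-→d7:-→d8:-→d9:-→d10:-→d11:-→d12:-→d13:-→d14:-→d15:-→d16:H3→d17:-→d18:-→d19:-→d20:-→d21:-→d22:-→d23:-→d24:-→d25:-→d26:-→d27:-→d28:H6→d29:-→d30:H4 -> H4
  lookup 66.0.0.247: bits 010000100 walk d0:H5→d1:-→d2:-→d3:-→d4:-→d5:-→d6:-→d7:-→d8:H0→d9:- -> H0
  add 66.81.178.128/26 -> H2 at depth 26
  del 66.81.178.0/24 (clear depth 24)
  lookup 66.0.7.60: bits 010000100 walk d0:H5→d1:-→d2:-→d3:-→d4:-→d5:-→d6:-→d7:-→d8:H0→d9:- -> H0
  add 22.80.0.0/12 -> H4 at depth 12
  add 33.100.189.51/32 -> H2 at depth 32
  lookup 83.200.72.135: bits 010 walk d0:H5→d1:-→d2:-→d3:- -> H5
  add 22.91.211.198/31 -> H4 at depth 31
  lookup 22.91.211.198: bits 0001011001011011110100111100011 walk d0:H5→d1:-→d2:-→d3:-→d4:-→d5:-→d6:-→d7:-→d8:-→d9:-→d10:-→d11:-→d12:H4→d13:-→d14:-→d15:-→d16:-→d17:-→d18:-→d19:-→d20:-→d21:-→d22:-→d23:-→d24:-→d25:-→d26:-→d27:-→d28:-→d29:-→d30:-→d31:H4 -> H4
  lookup 22.95.211.198: bits 0001011001011 walk d0:H5→d1:-→d2:-→d3:-→d4:-→d5:-→d6:-→d7:-→d8:-→d9:-→d10:-→d11:-→d12:H4→d13:- -> H4
  del 0.0.0.0/0 (clear depth 0)
  lookup 33.100.189.51: bits 00100001011001001011110100110011 walk d0:-→d1:-→d2:-→d3:-→d4:-→d5:-→d6:-→d7:-→d8:-→d9:-→d10:-→d11:-→d12:-→d13:-→d14:-→d15:-→d16:H3→d17:-→d18:-→d19:-→d20:-→d21:-→d22:-→d23:-→d24:-→d25:-→d26:-→d27:-→d28:H6→d29:-→d30:H4→d31:-→d32:H2 -> H2
  add 33.100.189.48/28 -> H1 at depth 28
  lookup 66.0.26.56: bits 010000100 walk d0:-→d1:-→d2:-→d3:-→d4:-→d5:-→d6:-→d7:-→d8:H0→d9:- -> H0
  lookup 33.100.189.48: bits 001000010110010010111101001100 walk d0:-→d1:-→d2:-→d3:-→d4:-→d5:-→d6:-→d7:-→d8:-→d9:-→d10:-→d11:-→d12:-→d13:-→d14:-→d15:-→d16:H3→d17:-→d18:-→d19:-→d20:-→d21:-→d22:-→d23:-→d24:-→d25:-→d26:-→d27:-→d28:H1→d29:-→d30:H4 -> H4
  del 22.80.0.0/12 (clear depth 12)

== LOOKUPS ==
["H4","H4","no-route","H4","H3","H3","H4","H0","H0","H5","H4","H4","H2","H0","H4"]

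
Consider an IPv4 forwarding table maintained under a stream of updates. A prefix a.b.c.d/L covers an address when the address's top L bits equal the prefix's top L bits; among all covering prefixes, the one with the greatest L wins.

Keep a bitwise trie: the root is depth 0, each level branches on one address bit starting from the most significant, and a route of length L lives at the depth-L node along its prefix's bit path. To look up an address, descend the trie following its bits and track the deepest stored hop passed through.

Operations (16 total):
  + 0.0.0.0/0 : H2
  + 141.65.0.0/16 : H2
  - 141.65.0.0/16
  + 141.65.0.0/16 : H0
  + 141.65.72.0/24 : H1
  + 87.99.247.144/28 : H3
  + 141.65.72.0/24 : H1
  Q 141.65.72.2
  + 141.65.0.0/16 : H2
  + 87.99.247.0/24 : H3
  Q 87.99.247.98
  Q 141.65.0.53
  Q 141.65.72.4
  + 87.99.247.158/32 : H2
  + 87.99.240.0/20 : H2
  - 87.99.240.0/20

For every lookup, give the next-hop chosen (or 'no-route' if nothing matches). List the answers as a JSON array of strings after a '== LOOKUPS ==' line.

Apply in order:
  add 0.0.0.0/0 -> H2 at depth 0
  add 141.65.0.0/16 -> H2 at depth 16
  del 141.65.0.0/16 (clear depth 16)
  add 141.65.0.0/16 -> H0 at depth 16
  add 141.65.72.0/24 -> H1 at depth 24
  add 87.99.247.144/28 -> H3 at depth 28
  add 141.65.72.0/24 -> H1 at depth 24
  lookup 141.65.72.2: bits 100011010100000101001000 walk d0:H2→d1:-→d2:-→d3:-→d4:-→d5:-→d6:-→d7:-→d8:-→d9:-→d10:-→d11:-→d12:-→d13:-→d14:-→d15:-→d16:H0→d17:-→d18:-→d19:-→d20:-→d21:-→d22:-→d23:-→d24:H1 -> H1
  add 141.65.0.0/16 -> H2 at depth 16
  add 87.99.247.0/24 -> H3 at depth 24
  lookup 87.99.247.98: bits 010101110110001111110111 walk d0:H2→d1:-→d2:-→d3:-→d4:-→d5:-→d6:-→d7:-→d8:-→d9:-→d10:-→d11:-→d12:-→d13:-→d14:-→d15:-→d16:-→d17:-→d18:-→d19:-→d20:-→d21:-→d22:-→d23:-→d24:H3 -> H3
  lookup 141.65.0.53: bits 10001101010000010 walk d0:H2→d1:-→d2:-→d3:-→d4:-→d5:-→d6:-→d7:-→d8:-→d9:-→d10:-→d11:-→d12:-→d13:-→d14:-→d15:-→d16:H2→d17:- -> H2
  lookup 141.65.72.4: bits 100011010100000101001000 walk d0:H2→d1:-→d2:-→d3:-→d4:-→d5:-→d6:-→d7:-→d8:-→d9:-→d10:-→d11:-→d12:-→d13:-→d14:-→d15:-→d16:H2→d17:-→d18:-→d19:-→d20:-→d21:-→d22:-→d23:-→d24:H1 -> H1
  add 87.99.247.158/32 -> H2 at depth 32
  add 87.99.240.0/20 -> H2 at depth 20
  del 87.99.240.0/20 (clear depth 20)

== LOOKUPS ==
["H1","H3","H2","H1"]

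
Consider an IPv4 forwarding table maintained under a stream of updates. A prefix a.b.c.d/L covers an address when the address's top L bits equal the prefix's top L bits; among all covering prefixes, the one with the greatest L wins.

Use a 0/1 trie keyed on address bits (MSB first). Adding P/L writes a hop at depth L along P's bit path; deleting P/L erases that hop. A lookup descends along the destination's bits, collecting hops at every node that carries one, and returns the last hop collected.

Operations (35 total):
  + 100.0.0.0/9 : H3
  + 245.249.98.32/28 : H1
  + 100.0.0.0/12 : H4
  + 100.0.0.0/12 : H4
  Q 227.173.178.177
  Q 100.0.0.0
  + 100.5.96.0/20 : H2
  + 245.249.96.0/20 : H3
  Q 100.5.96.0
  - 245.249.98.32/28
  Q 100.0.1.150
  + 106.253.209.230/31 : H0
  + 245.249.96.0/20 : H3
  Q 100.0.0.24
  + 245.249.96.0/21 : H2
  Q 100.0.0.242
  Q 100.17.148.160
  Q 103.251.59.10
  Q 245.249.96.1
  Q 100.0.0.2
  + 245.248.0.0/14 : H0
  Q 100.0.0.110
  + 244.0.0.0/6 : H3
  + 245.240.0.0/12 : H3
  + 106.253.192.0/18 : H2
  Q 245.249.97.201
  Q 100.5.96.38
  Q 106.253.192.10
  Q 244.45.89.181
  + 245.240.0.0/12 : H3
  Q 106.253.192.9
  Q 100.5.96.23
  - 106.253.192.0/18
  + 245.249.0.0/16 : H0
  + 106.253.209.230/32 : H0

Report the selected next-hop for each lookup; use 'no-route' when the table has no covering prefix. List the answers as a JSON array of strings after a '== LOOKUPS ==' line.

Apply in order:
  add 100.0.0.0/9 -> H3 at depth 9
  add 245.249.98.32/28 -> H1 at depth 28
  add 100.0.0.0/12 -> H4 at depth 12
  add 100.0.0.0/12 -> H4 at depth 12
  ? 227.173.178.177  path d0:-→d1:-→d2:-→d3:-  best=no-route
  ? 100.0.0.0  path d0:-→d1:-→d2:-→d3:-→d4:-→d5:-→d6:-→d7:-→d8:-→d9:H3→d10:-→d11:-→d12:H4  best=H4
  add 100.5.96.0/20 -> H2 at depth 20
  add 245.249.96.0/20 -> H3 at depth 20
  ? 100.5.96.0  path d0:-→d1:-→d2:-→d3:-→d4:-→d5:-→d6:-→d7:-→d8:-→d9:H3→d10:-→d11:-→d12:H4→d13:-→d14:-→d15:-→d16:-→d17:-→d18:-→d19:-→d20:H2  best=H2
  del 245.249.98.32/28 (clear depth 28)
  ? 100.0.1.150  path d0:-→d1:-→d2:-→d3:-→d4:-→d5:-→d6:-→d7:-→d8:-→d9:H3→d10:-→d11:-→d12:H4→d13:-  best=H4
  add 106.253.209.230/31 -> H0 at depth 31
  add 245.249.96.0/20 -> H3 at depth 20
  ? 100.0.0.24  path d0:-→d1:-→d2:-→d3:-→d4:-→d5:-→d6:-→d7:-→d8:-→d9:H3→d10:-→d11:-→d12:H4→d13:-  best=H4
  add 245.249.96.0/21 -> H2 at depth 21
  ? 100.0.0.242  path d0:-→d1:-→d2:-→d3:-→d4:-→d5:-→d6:-→d7:-→d8:-→d9:H3→d10:-→d11:-→d12:H4→d13:-  best=H4
  ? 100.17.148.160  path d0:-→d1:-→d2:-→d3:-→d4:-→d5:-→d6:-→d7:-→d8:-→d9:H3→d10:-→d11:-  best=H3
  ? 103.251.59.10  path d0:-→d1:-→d2:-→d3:-→d4:-→d5:-→d6:-  best=no-route
  ? 245.249.96.1  path d0:-→d1:-→d2:-→d3:-→d4:-→d5:-→d6:-→d7:-→d8:-→d9:-→d10:-→d11:-→d12:-→d13:-→d14:-→d15:-→d16:-→d17:-→d18:-→d19:-→d20:H3→d21:H2→d22:-  best=H2
  ? 100.0.0.2  path d0:-→d1:-→d2:-→d3:-→d4:-→d5:-→d6:-→d7:-→d8:-→d9:H3→d10:-→d11:-→d12:H4→d13:-  best=H4
  add 245.248.0.0/14 -> H0 at depth 14
  ? 100.0.0.110  path d0:-→d1:-→d2:-→d3:-→d4:-→d5:-→d6:-→d7:-→d8:-→d9:H3→d10:-→d11:-→d12:H4→d13:-  best=H4
  add 244.0.0.0/6 -> H3 at depth 6
  add 245.240.0.0/12 -> H3 at depth 12
  add 106.253.192.0/18 -> H2 at depth 18
  ? 245.249.97.201  path d0:-→d1:-→d2:-→d3:-→d4:-→d5:-→d6:H3→d7:-→d8:-→d9:-→d10:-→d11:-→d12:H3→d13:-→d14:H0→d15:-→d16:-→d17:-→d18:-→d19:-→d20:H3→d21:H2→d22:-  best=H2
  ? 100.5.96.38  path d0:-→d1:-→d2:-→d3:-→d4:-→d5:-→d6:-→d7:-→d8:-→d9:H3→d10:-→d11:-→d12:H4→d13:-→d14:-→d15:-→d16:-→d17:-→d18:-→d19:-→d20:H2  best=H2
  ? 106.253.192.10  path d0:-→d1:-→d2:-→d3:-→d4:-→d5:-→d6:-→d7:-→d8:-→d9:-→d10:-→d11:-→d12:-→d13:-→d14:-→d15:-→d16:-→d17:-→d18:H2→d19:-  best=H2
  ? 244.45.89.181  path d0:-→d1:-→d2:-→d3:-→d4:-→d5:-→d6:H3→d7:-  best=H3
  add 245.240.0.0/12 -> H3 at depth 12
  ? 106.253.192.9  path d0:-→d1:-→d2:-→d3:-→d4:-→d5:-→d6:-→d7:-→d8:-→d9:-→d10:-→d11:-→d12:-→d13:-→d14:-→d15:-→d16:-→d17:-→d18:H2→d19:-  best=H2
  ? 100.5.96.23  path d0:-→d1:-→d2:-→d3:-→d4:-→d5:-→d6:-→d7:-→d8:-→d9:H3→d10:-→d11:-→d12:H4→d13:-→d14:-→d15:-→d16:-→d17:-→d18:-→d19:-→d20:H2  best=H2
  del 106.253.192.0/18 (clear depth 18)
  add 245.249.0.0/16 -> H0 at depth 16
  add 106.253.209.230/32 -> H0 at depth 32

== LOOKUPS ==
["no-route","H4","H2","H4","H4","H4","H3","no-route","H2","H4","H4","H2","H2","H2","H3","H2","H2"]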